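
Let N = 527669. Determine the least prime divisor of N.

47

527669 is odd.
Digit sum 35, not divisible by 3.
Ends in 9: not divisible by 5.
7: 527669 = 7·75381 + 2
11: 527669 = 11·47969 + 10
13: 527669 = 13·40589 + 12
17: 527669 = 17·31039 + 6
19: 527669 = 19·27772 + 1
23: 527669 = 23·22942 + 3
29: 527669 = 29·18195 + 14
31: 527669 = 31·17021 + 18
37: 527669 = 37·14261 + 12
41: 527669 = 41·12869 + 40
43: 527669 = 43·12271 + 16
47: 527669 = 47·11227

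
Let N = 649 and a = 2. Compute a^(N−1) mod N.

80

2^1 ≡ 2 (mod 649)
2^2 ≡ 2^2 = 4 ≡ 4 (mod 649)
2^4 ≡ 4^2 = 16 ≡ 16 (mod 649)
2^8 ≡ 16^2 = 256 ≡ 256 (mod 649)
2^16 ≡ 256^2 = 65536 ≡ 636 (mod 649)
2^32 ≡ 636^2 = 404496 ≡ 169 (mod 649)
2^64 ≡ 169^2 = 28561 ≡ 5 (mod 649)
2^128 ≡ 5^2 = 25 ≡ 25 (mod 649)
2^256 ≡ 25^2 = 625 ≡ 625 (mod 649)
2^512 ≡ 625^2 = 390625 ≡ 576 (mod 649)
648 = 512 + 128 + 8 in binary powers of 2.
So 2^648 ≡ 576 · 25 · 256 ≡ 80 (mod 649).
Since 80 ≠ 1, base 2 is a Fermat witness: 649 is composite.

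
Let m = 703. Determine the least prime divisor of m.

19

703 is odd.
Digit sum 10, not divisible by 3.
Ends in 3: not divisible by 5.
7: 703 = 7·100 + 3
11: 703 = 11·63 + 10
13: 703 = 13·54 + 1
17: 703 = 17·41 + 6
19: 703 = 19·37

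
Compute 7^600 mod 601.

1

7^1 ≡ 7 (mod 601)
7^2 ≡ 7^2 = 49 ≡ 49 (mod 601)
7^4 ≡ 49^2 = 2401 ≡ 598 (mod 601)
7^8 ≡ 598^2 = 357604 ≡ 9 (mod 601)
7^16 ≡ 9^2 = 81 ≡ 81 (mod 601)
7^32 ≡ 81^2 = 6561 ≡ 551 (mod 601)
7^64 ≡ 551^2 = 303601 ≡ 96 (mod 601)
7^128 ≡ 96^2 = 9216 ≡ 201 (mod 601)
7^256 ≡ 201^2 = 40401 ≡ 134 (mod 601)
7^512 ≡ 134^2 = 17956 ≡ 527 (mod 601)
600 = 512 + 64 + 16 + 8 in binary powers of 2.
So 7^600 ≡ 527 · 96 · 81 · 9 ≡ 1 (mod 601).
Since the result is 1, base 7 gives no evidence that 601 is composite.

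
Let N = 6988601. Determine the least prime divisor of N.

6988601 is odd.
Digit sum 38, not divisible by 3.
Ends in 1: not divisible by 5.
7: 6988601 = 7·998371 + 4
11: 6988601 = 11·635327 + 4
13: 6988601 = 13·537584 + 9
17: 6988601 = 17·411094 + 3
19: 6988601 = 19·367821 + 2
23: 6988601 = 23·303852 + 5
29: 6988601 = 29·240986 + 7
31: 6988601 = 31·225438 + 23
37: 6988601 = 37·188881 + 4
41: 6988601 = 41·170453 + 28
43: 6988601 = 43·162525 + 26
47: 6988601 = 47·148693 + 30
53: 6988601 = 53·131860 + 21
59: 6988601 = 59·118450 + 51
61: 6988601 = 61·114567 + 14
67: 6988601 = 67·104307 + 32
71: 6988601 = 71·98431

71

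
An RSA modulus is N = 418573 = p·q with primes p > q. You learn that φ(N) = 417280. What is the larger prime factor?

653

φ(n) = (p−1)(q−1) = n − (p+q) + 1, so p + q = 418573 − 417280 + 1 = 1294.
p and q are the roots of t² − 1294t + 418573 = 0.
Discriminant: 1294² − 4·418573 = 1674436 − 1674292 = 144; √144 = 12.
q = (1294 − 12)/2 = 641, p = (1294 + 12)/2 = 653.
Check: 641 · 653 = 418573.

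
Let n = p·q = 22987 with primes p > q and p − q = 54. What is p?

181

Since p = q + 54, we have 22987 = q(q + 54), so q² + 54q − 22987 = 0.
Discriminant: 54² + 4·22987 = 2916 + 91948 = 94864; √94864 = 308.
q = (−54 + 308)/2 = 127, and p = q + 54 = 181.
Check: 127 · 181 = 22987.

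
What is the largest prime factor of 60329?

60329 = 23 · 2623
2623 = 43 · 61
61 is prime.
So 60329 = 23 · 43 · 61; the largest prime factor is 61.

61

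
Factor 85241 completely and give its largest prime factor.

85241 = 13 · 6557
6557 = 79 · 83
83 is prime.
So 85241 = 13 · 79 · 83; the largest prime factor is 83.

83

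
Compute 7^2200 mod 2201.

955

7^1 ≡ 7 (mod 2201)
7^2 ≡ 7^2 = 49 ≡ 49 (mod 2201)
7^4 ≡ 49^2 = 2401 ≡ 200 (mod 2201)
7^8 ≡ 200^2 = 40000 ≡ 382 (mod 2201)
7^16 ≡ 382^2 = 145924 ≡ 658 (mod 2201)
7^32 ≡ 658^2 = 432964 ≡ 1568 (mod 2201)
7^64 ≡ 1568^2 = 2458624 ≡ 107 (mod 2201)
7^128 ≡ 107^2 = 11449 ≡ 444 (mod 2201)
7^256 ≡ 444^2 = 197136 ≡ 1247 (mod 2201)
7^512 ≡ 1247^2 = 1555009 ≡ 1103 (mod 2201)
7^1024 ≡ 1103^2 = 1216609 ≡ 1657 (mod 2201)
7^2048 ≡ 1657^2 = 2745649 ≡ 1002 (mod 2201)
2200 = 2048 + 128 + 16 + 8 in binary powers of 2.
So 7^2200 ≡ 1002 · 444 · 658 · 382 ≡ 955 (mod 2201).
Since 955 ≠ 1, base 7 is a Fermat witness: 2201 is composite.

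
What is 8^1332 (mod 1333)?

8^1 ≡ 8 (mod 1333)
8^2 ≡ 8^2 = 64 ≡ 64 (mod 1333)
8^4 ≡ 64^2 = 4096 ≡ 97 (mod 1333)
8^8 ≡ 97^2 = 9409 ≡ 78 (mod 1333)
8^16 ≡ 78^2 = 6084 ≡ 752 (mod 1333)
8^32 ≡ 752^2 = 565504 ≡ 312 (mod 1333)
8^64 ≡ 312^2 = 97344 ≡ 35 (mod 1333)
8^128 ≡ 35^2 = 1225 ≡ 1225 (mod 1333)
8^256 ≡ 1225^2 = 1500625 ≡ 1000 (mod 1333)
8^512 ≡ 1000^2 = 1000000 ≡ 250 (mod 1333)
8^1024 ≡ 250^2 = 62500 ≡ 1182 (mod 1333)
1332 = 1024 + 256 + 32 + 16 + 4 in binary powers of 2.
So 8^1332 ≡ 1182 · 1000 · 312 · 752 · 97 ≡ 64 (mod 1333).
Since 64 ≠ 1, base 8 is a Fermat witness: 1333 is composite.

64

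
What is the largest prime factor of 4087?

67

4087 = 61 · 67
67 is prime.
So 4087 = 61 · 67; the largest prime factor is 67.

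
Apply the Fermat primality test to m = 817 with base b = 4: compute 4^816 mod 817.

4^1 ≡ 4 (mod 817)
4^2 ≡ 4^2 = 16 ≡ 16 (mod 817)
4^4 ≡ 16^2 = 256 ≡ 256 (mod 817)
4^8 ≡ 256^2 = 65536 ≡ 176 (mod 817)
4^16 ≡ 176^2 = 30976 ≡ 747 (mod 817)
4^32 ≡ 747^2 = 558009 ≡ 815 (mod 817)
4^64 ≡ 815^2 = 664225 ≡ 4 (mod 817)
4^128 ≡ 4^2 = 16 ≡ 16 (mod 817)
4^256 ≡ 16^2 = 256 ≡ 256 (mod 817)
4^512 ≡ 256^2 = 65536 ≡ 176 (mod 817)
816 = 512 + 256 + 32 + 16 in binary powers of 2.
So 4^816 ≡ 176 · 256 · 815 · 747 ≡ 600 (mod 817).
Since 600 ≠ 1, base 4 is a Fermat witness: 817 is composite.

600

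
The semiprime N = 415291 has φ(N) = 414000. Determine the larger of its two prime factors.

φ(n) = (p−1)(q−1) = n − (p+q) + 1, so p + q = 415291 − 414000 + 1 = 1292.
p and q are the roots of t² − 1292t + 415291 = 0.
Discriminant: 1292² − 4·415291 = 1669264 − 1661164 = 8100; √8100 = 90.
q = (1292 − 90)/2 = 601, p = (1292 + 90)/2 = 691.
Check: 601 · 691 = 415291.

691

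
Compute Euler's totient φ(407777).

Factor: 407777 = 37 · 103 · 107.
φ(407777) = (37−1) · (103−1) · (107−1) = 36 · 102 · 106 = 389232.

389232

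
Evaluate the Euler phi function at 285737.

269584

Factor: 285737 = 29 · 59 · 167.
φ(285737) = (29−1) · (59−1) · (167−1) = 28 · 58 · 166 = 269584.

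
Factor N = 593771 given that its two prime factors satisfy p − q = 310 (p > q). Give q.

631

Since p = q + 310, we have 593771 = q(q + 310), so q² + 310q − 593771 = 0.
Discriminant: 310² + 4·593771 = 96100 + 2375084 = 2471184; √2471184 = 1572.
q = (−310 + 1572)/2 = 631, and p = q + 310 = 941.
Check: 631 · 941 = 593771.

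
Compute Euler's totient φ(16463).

Factor: 16463 = 101 · 163.
φ(16463) = (101−1) · (163−1) = 100 · 162 = 16200.

16200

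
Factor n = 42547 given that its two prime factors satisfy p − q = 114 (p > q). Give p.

271

Since p = q + 114, we have 42547 = q(q + 114), so q² + 114q − 42547 = 0.
Discriminant: 114² + 4·42547 = 12996 + 170188 = 183184; √183184 = 428.
q = (−114 + 428)/2 = 157, and p = q + 114 = 271.
Check: 157 · 271 = 42547.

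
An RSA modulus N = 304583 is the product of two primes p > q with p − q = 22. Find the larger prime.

Since p = q + 22, we have 304583 = q(q + 22), so q² + 22q − 304583 = 0.
Discriminant: 22² + 4·304583 = 484 + 1218332 = 1218816; √1218816 = 1104.
q = (−22 + 1104)/2 = 541, and p = q + 22 = 563.
Check: 541 · 563 = 304583.

563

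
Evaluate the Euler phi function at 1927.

1840

Factor: 1927 = 41 · 47.
φ(1927) = (41−1) · (47−1) = 40 · 46 = 1840.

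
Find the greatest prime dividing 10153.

71

10153 = 11 · 923
923 = 13 · 71
71 is prime.
So 10153 = 11 · 13 · 71; the largest prime factor is 71.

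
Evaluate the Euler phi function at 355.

Factor: 355 = 5 · 71.
φ(355) = (5−1) · (71−1) = 4 · 70 = 280.

280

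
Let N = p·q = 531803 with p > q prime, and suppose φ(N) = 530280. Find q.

541

φ(n) = (p−1)(q−1) = n − (p+q) + 1, so p + q = 531803 − 530280 + 1 = 1524.
p and q are the roots of t² − 1524t + 531803 = 0.
Discriminant: 1524² − 4·531803 = 2322576 − 2127212 = 195364; √195364 = 442.
q = (1524 − 442)/2 = 541, p = (1524 + 442)/2 = 983.
Check: 541 · 983 = 531803.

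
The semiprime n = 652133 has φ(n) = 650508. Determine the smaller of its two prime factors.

φ(n) = (p−1)(q−1) = n − (p+q) + 1, so p + q = 652133 − 650508 + 1 = 1626.
p and q are the roots of t² − 1626t + 652133 = 0.
Discriminant: 1626² − 4·652133 = 2643876 − 2608532 = 35344; √35344 = 188.
q = (1626 − 188)/2 = 719, p = (1626 + 188)/2 = 907.
Check: 719 · 907 = 652133.

719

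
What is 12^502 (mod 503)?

12^1 ≡ 12 (mod 503)
12^2 ≡ 12^2 = 144 ≡ 144 (mod 503)
12^4 ≡ 144^2 = 20736 ≡ 113 (mod 503)
12^8 ≡ 113^2 = 12769 ≡ 194 (mod 503)
12^16 ≡ 194^2 = 37636 ≡ 414 (mod 503)
12^32 ≡ 414^2 = 171396 ≡ 376 (mod 503)
12^64 ≡ 376^2 = 141376 ≡ 33 (mod 503)
12^128 ≡ 33^2 = 1089 ≡ 83 (mod 503)
12^256 ≡ 83^2 = 6889 ≡ 350 (mod 503)
502 = 256 + 128 + 64 + 32 + 16 + 4 + 2 in binary powers of 2.
So 12^502 ≡ 350 · 83 · 33 · 376 · 414 · 113 · 144 ≡ 1 (mod 503).
Since the result is 1, base 12 gives no evidence that 503 is composite.

1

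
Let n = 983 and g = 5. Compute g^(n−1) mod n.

5^1 ≡ 5 (mod 983)
5^2 ≡ 5^2 = 25 ≡ 25 (mod 983)
5^4 ≡ 25^2 = 625 ≡ 625 (mod 983)
5^8 ≡ 625^2 = 390625 ≡ 374 (mod 983)
5^16 ≡ 374^2 = 139876 ≡ 290 (mod 983)
5^32 ≡ 290^2 = 84100 ≡ 545 (mod 983)
5^64 ≡ 545^2 = 297025 ≡ 159 (mod 983)
5^128 ≡ 159^2 = 25281 ≡ 706 (mod 983)
5^256 ≡ 706^2 = 498436 ≡ 55 (mod 983)
5^512 ≡ 55^2 = 3025 ≡ 76 (mod 983)
982 = 512 + 256 + 128 + 64 + 16 + 4 + 2 in binary powers of 2.
So 5^982 ≡ 76 · 55 · 706 · 159 · 290 · 625 · 25 ≡ 1 (mod 983).
Since the result is 1, base 5 gives no evidence that 983 is composite.

1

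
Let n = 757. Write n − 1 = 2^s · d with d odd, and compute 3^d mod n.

757 − 1 = 756 = 2^2 · 189, so d = 189.
3^1 ≡ 3 (mod 757)
3^2 ≡ 3^2 = 9 ≡ 9 (mod 757)
3^4 ≡ 9^2 = 81 ≡ 81 (mod 757)
3^8 ≡ 81^2 = 6561 ≡ 505 (mod 757)
3^16 ≡ 505^2 = 255025 ≡ 673 (mod 757)
3^32 ≡ 673^2 = 452929 ≡ 243 (mod 757)
3^64 ≡ 243^2 = 59049 ≡ 3 (mod 757)
3^128 ≡ 3^2 = 9 ≡ 9 (mod 757)
189 = 128 + 32 + 16 + 8 + 4 + 1 in binary powers of 2.
So 3^189 ≡ 9 · 243 · 673 · 505 · 81 · 3 ≡ 1 (mod 757).
Since 3^d ≡ 1 (mod 757), base 3 does not prove 757 composite.

1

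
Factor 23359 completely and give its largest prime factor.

23359 = 7 · 3337
3337 = 47 · 71
71 is prime.
So 23359 = 7 · 47 · 71; the largest prime factor is 71.

71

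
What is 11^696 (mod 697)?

11^1 ≡ 11 (mod 697)
11^2 ≡ 11^2 = 121 ≡ 121 (mod 697)
11^4 ≡ 121^2 = 14641 ≡ 4 (mod 697)
11^8 ≡ 4^2 = 16 ≡ 16 (mod 697)
11^16 ≡ 16^2 = 256 ≡ 256 (mod 697)
11^32 ≡ 256^2 = 65536 ≡ 18 (mod 697)
11^64 ≡ 18^2 = 324 ≡ 324 (mod 697)
11^128 ≡ 324^2 = 104976 ≡ 426 (mod 697)
11^256 ≡ 426^2 = 181476 ≡ 256 (mod 697)
11^512 ≡ 256^2 = 65536 ≡ 18 (mod 697)
696 = 512 + 128 + 32 + 16 + 8 in binary powers of 2.
So 11^696 ≡ 18 · 426 · 18 · 256 · 16 ≡ 543 (mod 697).
Since 543 ≠ 1, base 11 is a Fermat witness: 697 is composite.

543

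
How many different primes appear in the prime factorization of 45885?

5

45885 = 3 · 15295
15295 = 5 · 3059
3059 = 7 · 437
437 = 19 · 23
45885 = 3 · 5 · 7 · 19 · 23, which has 5 distinct prime factors.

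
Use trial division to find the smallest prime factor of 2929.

2929 is odd.
Digit sum 22, not divisible by 3.
Ends in 9: not divisible by 5.
7: 2929 = 7·418 + 3
11: 2929 = 11·266 + 3
13: 2929 = 13·225 + 4
17: 2929 = 17·172 + 5
19: 2929 = 19·154 + 3
23: 2929 = 23·127 + 8
29: 2929 = 29·101

29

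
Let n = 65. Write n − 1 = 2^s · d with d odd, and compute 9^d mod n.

9

65 − 1 = 64 = 2^6 · 1, so d = 1.
9^1 ≡ 9 (mod 65)
1 = 1 in binary powers of 2.
So 9^1 ≡ 9 ≡ 9 (mod 65).
Squaring chain: 9 → 16 → 61 → 16 → 61 → 16; never reaches −1, so base 9 is a Miller–Rabin witness that 65 is composite.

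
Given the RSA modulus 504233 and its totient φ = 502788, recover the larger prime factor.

859

φ(n) = (p−1)(q−1) = n − (p+q) + 1, so p + q = 504233 − 502788 + 1 = 1446.
p and q are the roots of t² − 1446t + 504233 = 0.
Discriminant: 1446² − 4·504233 = 2090916 − 2016932 = 73984; √73984 = 272.
q = (1446 − 272)/2 = 587, p = (1446 + 272)/2 = 859.
Check: 587 · 859 = 504233.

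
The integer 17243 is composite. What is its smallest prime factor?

17243 is odd.
Digit sum 17, not divisible by 3.
Ends in 3: not divisible by 5.
7: 17243 = 7·2463 + 2
11: 17243 = 11·1567 + 6
13: 17243 = 13·1326 + 5
17: 17243 = 17·1014 + 5
19: 17243 = 19·907 + 10
23: 17243 = 23·749 + 16
29: 17243 = 29·594 + 17
31: 17243 = 31·556 + 7
37: 17243 = 37·466 + 1
41: 17243 = 41·420 + 23
43: 17243 = 43·401

43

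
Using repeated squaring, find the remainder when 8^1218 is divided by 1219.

855

8^1 ≡ 8 (mod 1219)
8^2 ≡ 8^2 = 64 ≡ 64 (mod 1219)
8^4 ≡ 64^2 = 4096 ≡ 439 (mod 1219)
8^8 ≡ 439^2 = 192721 ≡ 119 (mod 1219)
8^16 ≡ 119^2 = 14161 ≡ 752 (mod 1219)
8^32 ≡ 752^2 = 565504 ≡ 1107 (mod 1219)
8^64 ≡ 1107^2 = 1225449 ≡ 354 (mod 1219)
8^128 ≡ 354^2 = 125316 ≡ 978 (mod 1219)
8^256 ≡ 978^2 = 956484 ≡ 788 (mod 1219)
8^512 ≡ 788^2 = 620944 ≡ 473 (mod 1219)
8^1024 ≡ 473^2 = 223729 ≡ 652 (mod 1219)
1218 = 1024 + 128 + 64 + 2 in binary powers of 2.
So 8^1218 ≡ 652 · 978 · 354 · 64 ≡ 855 (mod 1219).
Since 855 ≠ 1, base 8 is a Fermat witness: 1219 is composite.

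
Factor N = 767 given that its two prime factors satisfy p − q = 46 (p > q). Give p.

59

Since p = q + 46, we have 767 = q(q + 46), so q² + 46q − 767 = 0.
Discriminant: 46² + 4·767 = 2116 + 3068 = 5184; √5184 = 72.
q = (−46 + 72)/2 = 13, and p = q + 46 = 59.
Check: 13 · 59 = 767.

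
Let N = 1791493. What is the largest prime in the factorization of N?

1791493 = 11 · 162863
162863 = 23 · 7081
7081 = 73 · 97
97 is prime.
So 1791493 = 11 · 23 · 73 · 97; the largest prime factor is 97.

97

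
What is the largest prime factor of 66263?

67

66263 = 23 · 2881
2881 = 43 · 67
67 is prime.
So 66263 = 23 · 43 · 67; the largest prime factor is 67.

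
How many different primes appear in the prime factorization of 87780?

87780 = 2^2 · 21945
21945 = 3 · 7315
7315 = 5 · 1463
1463 = 7 · 209
209 = 11 · 19
87780 = 2^2 · 3 · 5 · 7 · 11 · 19, which has 6 distinct prime factors.

6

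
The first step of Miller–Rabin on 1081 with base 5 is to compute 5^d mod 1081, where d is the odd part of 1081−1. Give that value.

608

1081 − 1 = 1080 = 2^3 · 135, so d = 135.
5^1 ≡ 5 (mod 1081)
5^2 ≡ 5^2 = 25 ≡ 25 (mod 1081)
5^4 ≡ 25^2 = 625 ≡ 625 (mod 1081)
5^8 ≡ 625^2 = 390625 ≡ 384 (mod 1081)
5^16 ≡ 384^2 = 147456 ≡ 440 (mod 1081)
5^32 ≡ 440^2 = 193600 ≡ 101 (mod 1081)
5^64 ≡ 101^2 = 10201 ≡ 472 (mod 1081)
5^128 ≡ 472^2 = 222784 ≡ 98 (mod 1081)
135 = 128 + 4 + 2 + 1 in binary powers of 2.
So 5^135 ≡ 98 · 625 · 25 · 5 ≡ 608 (mod 1081).
Squaring chain: 608 → 1043 → 363; never reaches −1, so base 5 is a Miller–Rabin witness that 1081 is composite.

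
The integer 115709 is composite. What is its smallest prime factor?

11

115709 is odd.
Digit sum 23, not divisible by 3.
Ends in 9: not divisible by 5.
7: 115709 = 7·16529 + 6
11: 115709 = 11·10519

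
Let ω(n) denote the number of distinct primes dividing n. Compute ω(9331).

9331 = 7 · 1333
1333 = 31 · 43
9331 = 7 · 31 · 43, which has 3 distinct prime factors.

3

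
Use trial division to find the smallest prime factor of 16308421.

83

16308421 is odd.
Digit sum 25, not divisible by 3.
Ends in 1: not divisible by 5.
7: 16308421 = 7·2329774 + 3
11: 16308421 = 11·1482583 + 8
13: 16308421 = 13·1254493 + 12
17: 16308421 = 17·959318 + 15
19: 16308421 = 19·858337 + 18
23: 16308421 = 23·709061 + 18
29: 16308421 = 29·562359 + 10
31: 16308421 = 31·526078 + 3
37: 16308421 = 37·440768 + 5
41: 16308421 = 41·397766 + 15
43: 16308421 = 43·379265 + 26
47: 16308421 = 47·346987 + 32
53: 16308421 = 53·307706 + 3
59: 16308421 = 59·276413 + 54
61: 16308421 = 61·267351 + 10
67: 16308421 = 67·243409 + 18
71: 16308421 = 71·229696 + 5
73: 16308421 = 73·223403 + 2
79: 16308421 = 79·206435 + 56
83: 16308421 = 83·196487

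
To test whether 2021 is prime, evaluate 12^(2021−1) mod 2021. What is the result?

12^1 ≡ 12 (mod 2021)
12^2 ≡ 12^2 = 144 ≡ 144 (mod 2021)
12^4 ≡ 144^2 = 20736 ≡ 526 (mod 2021)
12^8 ≡ 526^2 = 276676 ≡ 1820 (mod 2021)
12^16 ≡ 1820^2 = 3312400 ≡ 2002 (mod 2021)
12^32 ≡ 2002^2 = 4008004 ≡ 361 (mod 2021)
12^64 ≡ 361^2 = 130321 ≡ 977 (mod 2021)
12^128 ≡ 977^2 = 954529 ≡ 617 (mod 2021)
12^256 ≡ 617^2 = 380689 ≡ 741 (mod 2021)
12^512 ≡ 741^2 = 549081 ≡ 1390 (mod 2021)
12^1024 ≡ 1390^2 = 1932100 ≡ 24 (mod 2021)
2020 = 1024 + 512 + 256 + 128 + 64 + 32 + 4 in binary powers of 2.
So 12^2020 ≡ 24 · 1390 · 741 · 617 · 977 · 361 · 526 ≡ 397 (mod 2021).
Since 397 ≠ 1, base 12 is a Fermat witness: 2021 is composite.

397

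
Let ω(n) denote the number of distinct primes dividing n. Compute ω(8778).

8778 = 2 · 4389
4389 = 3 · 1463
1463 = 7 · 209
209 = 11 · 19
8778 = 2 · 3 · 7 · 11 · 19, which has 5 distinct prime factors.

5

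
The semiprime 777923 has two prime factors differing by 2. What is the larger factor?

883

Since p = q + 2, we have 777923 = q(q + 2), so q² + 2q − 777923 = 0.
Discriminant: 2² + 4·777923 = 4 + 3111692 = 3111696; √3111696 = 1764.
q = (−2 + 1764)/2 = 881, and p = q + 2 = 883.
Check: 881 · 883 = 777923.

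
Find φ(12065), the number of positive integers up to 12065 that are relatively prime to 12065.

Factor: 12065 = 5 · 19 · 127.
φ(12065) = (5−1) · (19−1) · (127−1) = 4 · 18 · 126 = 9072.

9072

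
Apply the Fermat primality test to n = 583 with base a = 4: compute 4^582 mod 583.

4^1 ≡ 4 (mod 583)
4^2 ≡ 4^2 = 16 ≡ 16 (mod 583)
4^4 ≡ 16^2 = 256 ≡ 256 (mod 583)
4^8 ≡ 256^2 = 65536 ≡ 240 (mod 583)
4^16 ≡ 240^2 = 57600 ≡ 466 (mod 583)
4^32 ≡ 466^2 = 217156 ≡ 280 (mod 583)
4^64 ≡ 280^2 = 78400 ≡ 278 (mod 583)
4^128 ≡ 278^2 = 77284 ≡ 328 (mod 583)
4^256 ≡ 328^2 = 107584 ≡ 312 (mod 583)
4^512 ≡ 312^2 = 97344 ≡ 566 (mod 583)
582 = 512 + 64 + 4 + 2 in binary powers of 2.
So 4^582 ≡ 566 · 278 · 256 · 16 ≡ 236 (mod 583).
Since 236 ≠ 1, base 4 is a Fermat witness: 583 is composite.

236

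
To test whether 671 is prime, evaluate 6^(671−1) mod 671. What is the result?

6^1 ≡ 6 (mod 671)
6^2 ≡ 6^2 = 36 ≡ 36 (mod 671)
6^4 ≡ 36^2 = 1296 ≡ 625 (mod 671)
6^8 ≡ 625^2 = 390625 ≡ 103 (mod 671)
6^16 ≡ 103^2 = 10609 ≡ 544 (mod 671)
6^32 ≡ 544^2 = 295936 ≡ 25 (mod 671)
6^64 ≡ 25^2 = 625 ≡ 625 (mod 671)
6^128 ≡ 625^2 = 390625 ≡ 103 (mod 671)
6^256 ≡ 103^2 = 10609 ≡ 544 (mod 671)
6^512 ≡ 544^2 = 295936 ≡ 25 (mod 671)
670 = 512 + 128 + 16 + 8 + 4 + 2 in binary powers of 2.
So 6^670 ≡ 25 · 103 · 544 · 103 · 625 · 36 ≡ 353 (mod 671).
Since 353 ≠ 1, base 6 is a Fermat witness: 671 is composite.

353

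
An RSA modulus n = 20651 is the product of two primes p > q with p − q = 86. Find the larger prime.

193

Since p = q + 86, we have 20651 = q(q + 86), so q² + 86q − 20651 = 0.
Discriminant: 86² + 4·20651 = 7396 + 82604 = 90000; √90000 = 300.
q = (−86 + 300)/2 = 107, and p = q + 86 = 193.
Check: 107 · 193 = 20651.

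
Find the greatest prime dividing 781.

781 = 11 · 71
71 is prime.
So 781 = 11 · 71; the largest prime factor is 71.

71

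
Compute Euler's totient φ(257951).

243360

Factor: 257951 = 31 · 53 · 157.
φ(257951) = (31−1) · (53−1) · (157−1) = 30 · 52 · 156 = 243360.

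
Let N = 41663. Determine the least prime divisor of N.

61

41663 is odd.
Digit sum 20, not divisible by 3.
Ends in 3: not divisible by 5.
7: 41663 = 7·5951 + 6
11: 41663 = 11·3787 + 6
13: 41663 = 13·3204 + 11
17: 41663 = 17·2450 + 13
19: 41663 = 19·2192 + 15
23: 41663 = 23·1811 + 10
29: 41663 = 29·1436 + 19
31: 41663 = 31·1343 + 30
37: 41663 = 37·1126 + 1
41: 41663 = 41·1016 + 7
43: 41663 = 43·968 + 39
47: 41663 = 47·886 + 21
53: 41663 = 53·786 + 5
59: 41663 = 59·706 + 9
61: 41663 = 61·683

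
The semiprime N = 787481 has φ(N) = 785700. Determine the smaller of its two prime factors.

811

φ(n) = (p−1)(q−1) = n − (p+q) + 1, so p + q = 787481 − 785700 + 1 = 1782.
p and q are the roots of t² − 1782t + 787481 = 0.
Discriminant: 1782² − 4·787481 = 3175524 − 3149924 = 25600; √25600 = 160.
q = (1782 − 160)/2 = 811, p = (1782 + 160)/2 = 971.
Check: 811 · 971 = 787481.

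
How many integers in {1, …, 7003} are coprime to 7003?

Factor: 7003 = 47 · 149.
φ(7003) = (47−1) · (149−1) = 46 · 148 = 6808.

6808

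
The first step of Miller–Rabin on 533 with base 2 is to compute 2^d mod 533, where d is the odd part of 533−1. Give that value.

533 − 1 = 532 = 2^2 · 133, so d = 133.
2^1 ≡ 2 (mod 533)
2^2 ≡ 2^2 = 4 ≡ 4 (mod 533)
2^4 ≡ 4^2 = 16 ≡ 16 (mod 533)
2^8 ≡ 16^2 = 256 ≡ 256 (mod 533)
2^16 ≡ 256^2 = 65536 ≡ 510 (mod 533)
2^32 ≡ 510^2 = 260100 ≡ 529 (mod 533)
2^64 ≡ 529^2 = 279841 ≡ 16 (mod 533)
2^128 ≡ 16^2 = 256 ≡ 256 (mod 533)
133 = 128 + 4 + 1 in binary powers of 2.
So 2^133 ≡ 256 · 16 · 2 ≡ 197 (mod 533).
Squaring chain: 197 → 433; never reaches −1, so base 2 is a Miller–Rabin witness that 533 is composite.

197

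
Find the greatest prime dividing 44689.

67

44689 = 23 · 1943
1943 = 29 · 67
67 is prime.
So 44689 = 23 · 29 · 67; the largest prime factor is 67.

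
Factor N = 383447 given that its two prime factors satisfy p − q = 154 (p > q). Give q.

547

Since p = q + 154, we have 383447 = q(q + 154), so q² + 154q − 383447 = 0.
Discriminant: 154² + 4·383447 = 23716 + 1533788 = 1557504; √1557504 = 1248.
q = (−154 + 1248)/2 = 547, and p = q + 154 = 701.
Check: 547 · 701 = 383447.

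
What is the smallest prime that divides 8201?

59

8201 is odd.
Digit sum 11, not divisible by 3.
Ends in 1: not divisible by 5.
7: 8201 = 7·1171 + 4
11: 8201 = 11·745 + 6
13: 8201 = 13·630 + 11
17: 8201 = 17·482 + 7
19: 8201 = 19·431 + 12
23: 8201 = 23·356 + 13
29: 8201 = 29·282 + 23
31: 8201 = 31·264 + 17
37: 8201 = 37·221 + 24
41: 8201 = 41·200 + 1
43: 8201 = 43·190 + 31
47: 8201 = 47·174 + 23
53: 8201 = 53·154 + 39
59: 8201 = 59·139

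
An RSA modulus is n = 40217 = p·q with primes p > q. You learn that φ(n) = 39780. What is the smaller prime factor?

φ(n) = (p−1)(q−1) = n − (p+q) + 1, so p + q = 40217 − 39780 + 1 = 438.
p and q are the roots of t² − 438t + 40217 = 0.
Discriminant: 438² − 4·40217 = 191844 − 160868 = 30976; √30976 = 176.
q = (438 − 176)/2 = 131, p = (438 + 176)/2 = 307.
Check: 131 · 307 = 40217.

131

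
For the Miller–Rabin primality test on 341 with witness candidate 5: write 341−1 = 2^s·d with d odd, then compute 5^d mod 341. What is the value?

341 − 1 = 340 = 2^2 · 85, so d = 85.
5^1 ≡ 5 (mod 341)
5^2 ≡ 5^2 = 25 ≡ 25 (mod 341)
5^4 ≡ 25^2 = 625 ≡ 284 (mod 341)
5^8 ≡ 284^2 = 80656 ≡ 180 (mod 341)
5^16 ≡ 180^2 = 32400 ≡ 5 (mod 341)
5^32 ≡ 5^2 = 25 ≡ 25 (mod 341)
5^64 ≡ 25^2 = 625 ≡ 284 (mod 341)
85 = 64 + 16 + 4 + 1 in binary powers of 2.
So 5^85 ≡ 284 · 5 · 284 · 5 ≡ 67 (mod 341).
Squaring chain: 67 → 56; never reaches −1, so base 5 is a Miller–Rabin witness that 341 is composite.

67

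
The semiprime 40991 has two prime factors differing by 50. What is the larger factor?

229

Since p = q + 50, we have 40991 = q(q + 50), so q² + 50q − 40991 = 0.
Discriminant: 50² + 4·40991 = 2500 + 163964 = 166464; √166464 = 408.
q = (−50 + 408)/2 = 179, and p = q + 50 = 229.
Check: 179 · 229 = 40991.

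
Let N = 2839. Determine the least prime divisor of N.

2839 is odd.
Digit sum 22, not divisible by 3.
Ends in 9: not divisible by 5.
7: 2839 = 7·405 + 4
11: 2839 = 11·258 + 1
13: 2839 = 13·218 + 5
17: 2839 = 17·167

17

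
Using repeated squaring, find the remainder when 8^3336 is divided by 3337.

1935

8^1 ≡ 8 (mod 3337)
8^2 ≡ 8^2 = 64 ≡ 64 (mod 3337)
8^4 ≡ 64^2 = 4096 ≡ 759 (mod 3337)
8^8 ≡ 759^2 = 576081 ≡ 2117 (mod 3337)
8^16 ≡ 2117^2 = 4481689 ≡ 98 (mod 3337)
8^32 ≡ 98^2 = 9604 ≡ 2930 (mod 3337)
8^64 ≡ 2930^2 = 8584900 ≡ 2136 (mod 3337)
8^128 ≡ 2136^2 = 4562496 ≡ 817 (mod 3337)
8^256 ≡ 817^2 = 667489 ≡ 89 (mod 3337)
8^512 ≡ 89^2 = 7921 ≡ 1247 (mod 3337)
8^1024 ≡ 1247^2 = 1555009 ≡ 3304 (mod 3337)
8^2048 ≡ 3304^2 = 10916416 ≡ 1089 (mod 3337)
3336 = 2048 + 1024 + 256 + 8 in binary powers of 2.
So 8^3336 ≡ 1089 · 3304 · 89 · 2117 ≡ 1935 (mod 3337).
Since 1935 ≠ 1, base 8 is a Fermat witness: 3337 is composite.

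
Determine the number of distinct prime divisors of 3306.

4

3306 = 2 · 1653
1653 = 3 · 551
551 = 19 · 29
3306 = 2 · 3 · 19 · 29, which has 4 distinct prime factors.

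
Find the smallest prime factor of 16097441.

16097441 is odd.
Digit sum 32, not divisible by 3.
Ends in 1: not divisible by 5.
7: 16097441 = 7·2299634 + 3
11: 16097441 = 11·1463403 + 8
13: 16097441 = 13·1238264 + 9
17: 16097441 = 17·946908 + 5
19: 16097441 = 19·847233 + 14
23: 16097441 = 23·699888 + 17
29: 16097441 = 29·555084 + 5
31: 16097441 = 31·519272 + 9
37: 16097441 = 37·435065 + 36
41: 16097441 = 41·392620 + 21
43: 16097441 = 43·374359 + 4
47: 16097441 = 47·342498 + 35
53: 16097441 = 53·303725 + 16
59: 16097441 = 59·272837 + 58
61: 16097441 = 61·263892 + 29
67: 16097441 = 67·240260 + 21
71: 16097441 = 71·226724 + 37
73: 16097441 = 73·220512 + 65
79: 16097441 = 79·203765 + 6
83: 16097441 = 83·193945 + 6
89: 16097441 = 89·180870 + 11
97: 16097441 = 97·165953

97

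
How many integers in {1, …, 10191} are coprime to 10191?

6552

Factor: 10191 = 3 · 43 · 79.
φ(10191) = (3−1) · (43−1) · (79−1) = 2 · 42 · 78 = 6552.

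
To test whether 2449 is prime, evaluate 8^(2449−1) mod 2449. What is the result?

8^1 ≡ 8 (mod 2449)
8^2 ≡ 8^2 = 64 ≡ 64 (mod 2449)
8^4 ≡ 64^2 = 4096 ≡ 1647 (mod 2449)
8^8 ≡ 1647^2 = 2712609 ≡ 1566 (mod 2449)
8^16 ≡ 1566^2 = 2452356 ≡ 907 (mod 2449)
8^32 ≡ 907^2 = 822649 ≡ 2234 (mod 2449)
8^64 ≡ 2234^2 = 4990756 ≡ 2143 (mod 2449)
8^128 ≡ 2143^2 = 4592449 ≡ 574 (mod 2449)
8^256 ≡ 574^2 = 329476 ≡ 1310 (mod 2449)
8^512 ≡ 1310^2 = 1716100 ≡ 1800 (mod 2449)
8^1024 ≡ 1800^2 = 3240000 ≡ 2422 (mod 2449)
8^2048 ≡ 2422^2 = 5866084 ≡ 729 (mod 2449)
2448 = 2048 + 256 + 128 + 16 in binary powers of 2.
So 8^2448 ≡ 729 · 1310 · 574 · 907 ≡ 2279 (mod 2449).
Since 2279 ≠ 1, base 8 is a Fermat witness: 2449 is composite.

2279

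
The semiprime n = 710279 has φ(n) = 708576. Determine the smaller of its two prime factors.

φ(n) = (p−1)(q−1) = n − (p+q) + 1, so p + q = 710279 − 708576 + 1 = 1704.
p and q are the roots of t² − 1704t + 710279 = 0.
Discriminant: 1704² − 4·710279 = 2903616 − 2841116 = 62500; √62500 = 250.
q = (1704 − 250)/2 = 727, p = (1704 + 250)/2 = 977.
Check: 727 · 977 = 710279.

727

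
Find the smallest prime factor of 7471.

31

7471 is odd.
Digit sum 19, not divisible by 3.
Ends in 1: not divisible by 5.
7: 7471 = 7·1067 + 2
11: 7471 = 11·679 + 2
13: 7471 = 13·574 + 9
17: 7471 = 17·439 + 8
19: 7471 = 19·393 + 4
23: 7471 = 23·324 + 19
29: 7471 = 29·257 + 18
31: 7471 = 31·241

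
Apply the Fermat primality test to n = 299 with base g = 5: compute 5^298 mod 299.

64

5^1 ≡ 5 (mod 299)
5^2 ≡ 5^2 = 25 ≡ 25 (mod 299)
5^4 ≡ 25^2 = 625 ≡ 27 (mod 299)
5^8 ≡ 27^2 = 729 ≡ 131 (mod 299)
5^16 ≡ 131^2 = 17161 ≡ 118 (mod 299)
5^32 ≡ 118^2 = 13924 ≡ 170 (mod 299)
5^64 ≡ 170^2 = 28900 ≡ 196 (mod 299)
5^128 ≡ 196^2 = 38416 ≡ 144 (mod 299)
5^256 ≡ 144^2 = 20736 ≡ 105 (mod 299)
298 = 256 + 32 + 8 + 2 in binary powers of 2.
So 5^298 ≡ 105 · 170 · 131 · 25 ≡ 64 (mod 299).
Since 64 ≠ 1, base 5 is a Fermat witness: 299 is composite.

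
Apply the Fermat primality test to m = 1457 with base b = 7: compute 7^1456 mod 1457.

7^1 ≡ 7 (mod 1457)
7^2 ≡ 7^2 = 49 ≡ 49 (mod 1457)
7^4 ≡ 49^2 = 2401 ≡ 944 (mod 1457)
7^8 ≡ 944^2 = 891136 ≡ 909 (mod 1457)
7^16 ≡ 909^2 = 826281 ≡ 162 (mod 1457)
7^32 ≡ 162^2 = 26244 ≡ 18 (mod 1457)
7^64 ≡ 18^2 = 324 ≡ 324 (mod 1457)
7^128 ≡ 324^2 = 104976 ≡ 72 (mod 1457)
7^256 ≡ 72^2 = 5184 ≡ 813 (mod 1457)
7^512 ≡ 813^2 = 660969 ≡ 948 (mod 1457)
7^1024 ≡ 948^2 = 898704 ≡ 1192 (mod 1457)
1456 = 1024 + 256 + 128 + 32 + 16 in binary powers of 2.
So 7^1456 ≡ 1192 · 813 · 72 · 18 · 162 ≡ 1278 (mod 1457).
Since 1278 ≠ 1, base 7 is a Fermat witness: 1457 is composite.

1278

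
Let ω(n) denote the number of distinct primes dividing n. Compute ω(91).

91 = 7 · 13
91 = 7 · 13, which has 2 distinct prime factors.

2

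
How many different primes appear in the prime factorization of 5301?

5301 = 3^2 · 589
589 = 19 · 31
5301 = 3^2 · 19 · 31, which has 3 distinct prime factors.

3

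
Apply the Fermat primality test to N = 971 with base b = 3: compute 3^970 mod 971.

3^1 ≡ 3 (mod 971)
3^2 ≡ 3^2 = 9 ≡ 9 (mod 971)
3^4 ≡ 9^2 = 81 ≡ 81 (mod 971)
3^8 ≡ 81^2 = 6561 ≡ 735 (mod 971)
3^16 ≡ 735^2 = 540225 ≡ 349 (mod 971)
3^32 ≡ 349^2 = 121801 ≡ 426 (mod 971)
3^64 ≡ 426^2 = 181476 ≡ 870 (mod 971)
3^128 ≡ 870^2 = 756900 ≡ 491 (mod 971)
3^256 ≡ 491^2 = 241081 ≡ 273 (mod 971)
3^512 ≡ 273^2 = 74529 ≡ 733 (mod 971)
970 = 512 + 256 + 128 + 64 + 8 + 2 in binary powers of 2.
So 3^970 ≡ 733 · 273 · 491 · 870 · 735 · 9 ≡ 1 (mod 971).
Since the result is 1, base 3 gives no evidence that 971 is composite.

1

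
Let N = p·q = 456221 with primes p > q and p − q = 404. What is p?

907

Since p = q + 404, we have 456221 = q(q + 404), so q² + 404q − 456221 = 0.
Discriminant: 404² + 4·456221 = 163216 + 1824884 = 1988100; √1988100 = 1410.
q = (−404 + 1410)/2 = 503, and p = q + 404 = 907.
Check: 503 · 907 = 456221.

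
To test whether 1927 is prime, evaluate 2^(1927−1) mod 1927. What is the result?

2^1 ≡ 2 (mod 1927)
2^2 ≡ 2^2 = 4 ≡ 4 (mod 1927)
2^4 ≡ 4^2 = 16 ≡ 16 (mod 1927)
2^8 ≡ 16^2 = 256 ≡ 256 (mod 1927)
2^16 ≡ 256^2 = 65536 ≡ 18 (mod 1927)
2^32 ≡ 18^2 = 324 ≡ 324 (mod 1927)
2^64 ≡ 324^2 = 104976 ≡ 918 (mod 1927)
2^128 ≡ 918^2 = 842724 ≡ 625 (mod 1927)
2^256 ≡ 625^2 = 390625 ≡ 1371 (mod 1927)
2^512 ≡ 1371^2 = 1879641 ≡ 816 (mod 1927)
2^1024 ≡ 816^2 = 665856 ≡ 1041 (mod 1927)
1926 = 1024 + 512 + 256 + 128 + 4 + 2 in binary powers of 2.
So 2^1926 ≡ 1041 · 816 · 1371 · 625 · 16 · 4 ≡ 1540 (mod 1927).
Since 1540 ≠ 1, base 2 is a Fermat witness: 1927 is composite.

1540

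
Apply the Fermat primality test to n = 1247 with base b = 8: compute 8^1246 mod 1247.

8^1 ≡ 8 (mod 1247)
8^2 ≡ 8^2 = 64 ≡ 64 (mod 1247)
8^4 ≡ 64^2 = 4096 ≡ 355 (mod 1247)
8^8 ≡ 355^2 = 126025 ≡ 78 (mod 1247)
8^16 ≡ 78^2 = 6084 ≡ 1096 (mod 1247)
8^32 ≡ 1096^2 = 1201216 ≡ 355 (mod 1247)
8^64 ≡ 355^2 = 126025 ≡ 78 (mod 1247)
8^128 ≡ 78^2 = 6084 ≡ 1096 (mod 1247)
8^256 ≡ 1096^2 = 1201216 ≡ 355 (mod 1247)
8^512 ≡ 355^2 = 126025 ≡ 78 (mod 1247)
8^1024 ≡ 78^2 = 6084 ≡ 1096 (mod 1247)
1246 = 1024 + 128 + 64 + 16 + 8 + 4 + 2 in binary powers of 2.
So 8^1246 ≡ 1096 · 1096 · 78 · 1096 · 78 · 355 · 64 ≡ 173 (mod 1247).
Since 173 ≠ 1, base 8 is a Fermat witness: 1247 is composite.

173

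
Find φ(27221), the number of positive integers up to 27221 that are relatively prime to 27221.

26892

Factor: 27221 = 163 · 167.
φ(27221) = (163−1) · (167−1) = 162 · 166 = 26892.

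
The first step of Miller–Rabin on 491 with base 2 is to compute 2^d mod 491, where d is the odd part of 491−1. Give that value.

491 − 1 = 490 = 2^1 · 245, so d = 245.
2^1 ≡ 2 (mod 491)
2^2 ≡ 2^2 = 4 ≡ 4 (mod 491)
2^4 ≡ 4^2 = 16 ≡ 16 (mod 491)
2^8 ≡ 16^2 = 256 ≡ 256 (mod 491)
2^16 ≡ 256^2 = 65536 ≡ 233 (mod 491)
2^32 ≡ 233^2 = 54289 ≡ 279 (mod 491)
2^64 ≡ 279^2 = 77841 ≡ 263 (mod 491)
2^128 ≡ 263^2 = 69169 ≡ 429 (mod 491)
245 = 128 + 64 + 32 + 16 + 4 + 1 in binary powers of 2.
So 2^245 ≡ 429 · 263 · 279 · 233 · 16 · 2 ≡ 490 (mod 491).
Since 2^d ≡ 490 (mod 491), base 2 does not prove 491 composite.

490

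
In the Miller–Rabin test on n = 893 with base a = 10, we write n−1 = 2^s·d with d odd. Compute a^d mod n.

893 − 1 = 892 = 2^2 · 223, so d = 223.
10^1 ≡ 10 (mod 893)
10^2 ≡ 10^2 = 100 ≡ 100 (mod 893)
10^4 ≡ 100^2 = 10000 ≡ 177 (mod 893)
10^8 ≡ 177^2 = 31329 ≡ 74 (mod 893)
10^16 ≡ 74^2 = 5476 ≡ 118 (mod 893)
10^32 ≡ 118^2 = 13924 ≡ 529 (mod 893)
10^64 ≡ 529^2 = 279841 ≡ 332 (mod 893)
10^128 ≡ 332^2 = 110224 ≡ 385 (mod 893)
223 = 128 + 64 + 16 + 8 + 4 + 2 + 1 in binary powers of 2.
So 10^223 ≡ 385 · 332 · 118 · 74 · 177 · 100 · 10 ≡ 775 (mod 893).
Squaring chain: 775 → 529; never reaches −1, so base 10 is a Miller–Rabin witness that 893 is composite.

775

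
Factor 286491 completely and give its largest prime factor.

286491 = 3 · 95497
95497 = 29 · 3293
3293 = 37 · 89
89 is prime.
So 286491 = 3 · 29 · 37 · 89; the largest prime factor is 89.

89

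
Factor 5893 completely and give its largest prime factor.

83

5893 = 71 · 83
83 is prime.
So 5893 = 71 · 83; the largest prime factor is 83.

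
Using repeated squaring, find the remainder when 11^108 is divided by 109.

1

11^1 ≡ 11 (mod 109)
11^2 ≡ 11^2 = 121 ≡ 12 (mod 109)
11^4 ≡ 12^2 = 144 ≡ 35 (mod 109)
11^8 ≡ 35^2 = 1225 ≡ 26 (mod 109)
11^16 ≡ 26^2 = 676 ≡ 22 (mod 109)
11^32 ≡ 22^2 = 484 ≡ 48 (mod 109)
11^64 ≡ 48^2 = 2304 ≡ 15 (mod 109)
108 = 64 + 32 + 8 + 4 in binary powers of 2.
So 11^108 ≡ 15 · 48 · 26 · 35 ≡ 1 (mod 109).
Since the result is 1, base 11 gives no evidence that 109 is composite.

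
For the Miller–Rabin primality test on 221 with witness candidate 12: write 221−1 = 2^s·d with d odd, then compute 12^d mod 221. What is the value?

221 − 1 = 220 = 2^2 · 55, so d = 55.
12^1 ≡ 12 (mod 221)
12^2 ≡ 12^2 = 144 ≡ 144 (mod 221)
12^4 ≡ 144^2 = 20736 ≡ 183 (mod 221)
12^8 ≡ 183^2 = 33489 ≡ 118 (mod 221)
12^16 ≡ 118^2 = 13924 ≡ 1 (mod 221)
12^32 ≡ 1^2 = 1 ≡ 1 (mod 221)
55 = 32 + 16 + 4 + 2 + 1 in binary powers of 2.
So 12^55 ≡ 1 · 1 · 183 · 144 · 12 ≡ 194 (mod 221).
Squaring chain: 194 → 66; never reaches −1, so base 12 is a Miller–Rabin witness that 221 is composite.

194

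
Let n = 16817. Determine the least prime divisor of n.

67

16817 is odd.
Digit sum 23, not divisible by 3.
Ends in 7: not divisible by 5.
7: 16817 = 7·2402 + 3
11: 16817 = 11·1528 + 9
13: 16817 = 13·1293 + 8
17: 16817 = 17·989 + 4
19: 16817 = 19·885 + 2
23: 16817 = 23·731 + 4
29: 16817 = 29·579 + 26
31: 16817 = 31·542 + 15
37: 16817 = 37·454 + 19
41: 16817 = 41·410 + 7
43: 16817 = 43·391 + 4
47: 16817 = 47·357 + 38
53: 16817 = 53·317 + 16
59: 16817 = 59·285 + 2
61: 16817 = 61·275 + 42
67: 16817 = 67·251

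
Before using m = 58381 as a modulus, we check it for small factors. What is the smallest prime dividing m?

58381 is odd.
Digit sum 25, not divisible by 3.
Ends in 1: not divisible by 5.
7: 58381 = 7·8340 + 1
11: 58381 = 11·5307 + 4
13: 58381 = 13·4490 + 11
17: 58381 = 17·3434 + 3
19: 58381 = 19·3072 + 13
23: 58381 = 23·2538 + 7
29: 58381 = 29·2013 + 4
31: 58381 = 31·1883 + 8
37: 58381 = 37·1577 + 32
41: 58381 = 41·1423 + 38
43: 58381 = 43·1357 + 30
47: 58381 = 47·1242 + 7
53: 58381 = 53·1101 + 28
59: 58381 = 59·989 + 30
61: 58381 = 61·957 + 4
67: 58381 = 67·871 + 24
71: 58381 = 71·822 + 19
73: 58381 = 73·799 + 54
79: 58381 = 79·739

79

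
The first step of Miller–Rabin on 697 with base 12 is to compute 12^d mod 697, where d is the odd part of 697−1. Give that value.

697 − 1 = 696 = 2^3 · 87, so d = 87.
12^1 ≡ 12 (mod 697)
12^2 ≡ 12^2 = 144 ≡ 144 (mod 697)
12^4 ≡ 144^2 = 20736 ≡ 523 (mod 697)
12^8 ≡ 523^2 = 273529 ≡ 305 (mod 697)
12^16 ≡ 305^2 = 93025 ≡ 324 (mod 697)
12^32 ≡ 324^2 = 104976 ≡ 426 (mod 697)
12^64 ≡ 426^2 = 181476 ≡ 256 (mod 697)
87 = 64 + 16 + 4 + 2 + 1 in binary powers of 2.
So 12^87 ≡ 256 · 324 · 523 · 144 · 12 ≡ 432 (mod 697).
Squaring chain: 432 → 525 → 310; never reaches −1, so base 12 is a Miller–Rabin witness that 697 is composite.

432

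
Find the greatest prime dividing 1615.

19

1615 = 5 · 323
323 = 17 · 19
19 is prime.
So 1615 = 5 · 17 · 19; the largest prime factor is 19.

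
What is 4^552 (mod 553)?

4^1 ≡ 4 (mod 553)
4^2 ≡ 4^2 = 16 ≡ 16 (mod 553)
4^4 ≡ 16^2 = 256 ≡ 256 (mod 553)
4^8 ≡ 256^2 = 65536 ≡ 282 (mod 553)
4^16 ≡ 282^2 = 79524 ≡ 445 (mod 553)
4^32 ≡ 445^2 = 198025 ≡ 51 (mod 553)
4^64 ≡ 51^2 = 2601 ≡ 389 (mod 553)
4^128 ≡ 389^2 = 151321 ≡ 352 (mod 553)
4^256 ≡ 352^2 = 123904 ≡ 32 (mod 553)
4^512 ≡ 32^2 = 1024 ≡ 471 (mod 553)
552 = 512 + 32 + 8 in binary powers of 2.
So 4^552 ≡ 471 · 51 · 282 ≡ 225 (mod 553).
Since 225 ≠ 1, base 4 is a Fermat witness: 553 is composite.

225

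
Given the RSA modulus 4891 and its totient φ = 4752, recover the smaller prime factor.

φ(n) = (p−1)(q−1) = n − (p+q) + 1, so p + q = 4891 − 4752 + 1 = 140.
p and q are the roots of t² − 140t + 4891 = 0.
Discriminant: 140² − 4·4891 = 19600 − 19564 = 36; √36 = 6.
q = (140 − 6)/2 = 67, p = (140 + 6)/2 = 73.
Check: 67 · 73 = 4891.

67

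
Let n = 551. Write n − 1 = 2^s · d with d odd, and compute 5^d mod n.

294

551 − 1 = 550 = 2^1 · 275, so d = 275.
5^1 ≡ 5 (mod 551)
5^2 ≡ 5^2 = 25 ≡ 25 (mod 551)
5^4 ≡ 25^2 = 625 ≡ 74 (mod 551)
5^8 ≡ 74^2 = 5476 ≡ 517 (mod 551)
5^16 ≡ 517^2 = 267289 ≡ 54 (mod 551)
5^32 ≡ 54^2 = 2916 ≡ 161 (mod 551)
5^64 ≡ 161^2 = 25921 ≡ 24 (mod 551)
5^128 ≡ 24^2 = 576 ≡ 25 (mod 551)
5^256 ≡ 25^2 = 625 ≡ 74 (mod 551)
275 = 256 + 16 + 2 + 1 in binary powers of 2.
So 5^275 ≡ 74 · 54 · 25 · 5 ≡ 294 (mod 551).
Squaring chain: 294; never reaches −1, so base 5 is a Miller–Rabin witness that 551 is composite.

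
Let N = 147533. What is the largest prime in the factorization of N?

73

147533 = 43 · 3431
3431 = 47 · 73
73 is prime.
So 147533 = 43 · 47 · 73; the largest prime factor is 73.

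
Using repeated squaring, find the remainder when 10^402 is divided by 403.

10^1 ≡ 10 (mod 403)
10^2 ≡ 10^2 = 100 ≡ 100 (mod 403)
10^4 ≡ 100^2 = 10000 ≡ 328 (mod 403)
10^8 ≡ 328^2 = 107584 ≡ 386 (mod 403)
10^16 ≡ 386^2 = 148996 ≡ 289 (mod 403)
10^32 ≡ 289^2 = 83521 ≡ 100 (mod 403)
10^64 ≡ 100^2 = 10000 ≡ 328 (mod 403)
10^128 ≡ 328^2 = 107584 ≡ 386 (mod 403)
10^256 ≡ 386^2 = 148996 ≡ 289 (mod 403)
402 = 256 + 128 + 16 + 2 in binary powers of 2.
So 10^402 ≡ 289 · 386 · 289 · 100 ≡ 66 (mod 403).
Since 66 ≠ 1, base 10 is a Fermat witness: 403 is composite.

66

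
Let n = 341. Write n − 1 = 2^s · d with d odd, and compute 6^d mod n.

341 − 1 = 340 = 2^2 · 85, so d = 85.
6^1 ≡ 6 (mod 341)
6^2 ≡ 6^2 = 36 ≡ 36 (mod 341)
6^4 ≡ 36^2 = 1296 ≡ 273 (mod 341)
6^8 ≡ 273^2 = 74529 ≡ 191 (mod 341)
6^16 ≡ 191^2 = 36481 ≡ 335 (mod 341)
6^32 ≡ 335^2 = 112225 ≡ 36 (mod 341)
6^64 ≡ 36^2 = 1296 ≡ 273 (mod 341)
85 = 64 + 16 + 4 + 1 in binary powers of 2.
So 6^85 ≡ 273 · 335 · 273 · 6 ≡ 285 (mod 341).
Squaring chain: 285 → 67; never reaches −1, so base 6 is a Miller–Rabin witness that 341 is composite.

285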